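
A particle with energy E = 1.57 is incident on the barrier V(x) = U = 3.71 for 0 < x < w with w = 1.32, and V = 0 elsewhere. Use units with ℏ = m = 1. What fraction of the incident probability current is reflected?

R = 0.984

Since E < U the interior solution is evanescent with decay constant κ = √(2m(U − E))/ℏ = 2.069.
κw = 2.731, sinh(κw) = 7.640.
Matching ψ, ψ′ at both faces gives T = [1 + U² sinh²(κw) / (4E(U − E))]⁻¹ = 1/60.79 = 0.0165.
R = 1 − T = 0.984.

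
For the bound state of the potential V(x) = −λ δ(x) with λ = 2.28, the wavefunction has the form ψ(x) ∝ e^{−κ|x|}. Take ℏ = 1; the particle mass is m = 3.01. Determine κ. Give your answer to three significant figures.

κ = 6.86

Integrate −(ℏ²/2m)ψ'' − λδ(x)ψ = Eψ from −ε to +ε: the ψ'' term gives ψ'(0⁺) − ψ'(0⁻) and the δ term gives −(2mλ/ℏ²)ψ(0).
With ψ ∝ e^{−κ|x|} this yields −2κ = −2mλ/ℏ², so κ = mλ/ℏ² = 6.863.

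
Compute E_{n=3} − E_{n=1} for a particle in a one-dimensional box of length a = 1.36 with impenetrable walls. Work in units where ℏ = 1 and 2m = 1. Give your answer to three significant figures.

ΔE = 42.7

E_n = n²π²ℏ²/(2ma²), so ΔE = (3² − 1²) π²ℏ²/(2ma²).
ΔE = 8 × π² / (2 × 0.5 × 1.36²) = 42.69.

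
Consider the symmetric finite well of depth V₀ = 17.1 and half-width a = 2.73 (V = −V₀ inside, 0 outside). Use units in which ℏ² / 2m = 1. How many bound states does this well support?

N = 8

The dimensionless depth is z₀ = a√(2mV₀)/ℏ = 2.73 × √(17.10) = 11.29.
The even/odd transcendental equations gain one root per π/2 in z₀, giving N = 1 + ⌊2z₀/π⌋ = 1 + ⌊7.187⌋ = 8.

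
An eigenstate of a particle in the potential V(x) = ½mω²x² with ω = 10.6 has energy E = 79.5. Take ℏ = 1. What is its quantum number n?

Invert E_n = (n + ½)ℏω: n = E/ℏω − ½ = 7.000, so n = 7.

n = 7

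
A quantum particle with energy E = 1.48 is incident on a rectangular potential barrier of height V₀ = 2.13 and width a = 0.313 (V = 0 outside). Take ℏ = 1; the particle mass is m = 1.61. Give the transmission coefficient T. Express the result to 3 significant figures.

T = 0.794

E < V₀: inside the barrier ψ ∝ e^{±κx} with κ = √(2m(V₀ − E))/ℏ = 1.447.
κa = 0.4528, sinh(κa) = 0.4685.
The exact tunnelling result is T⁻¹ = 1 + V₀² sinh²(κa) / [4E(V₀ − E)] = 1.259, so T = 0.794.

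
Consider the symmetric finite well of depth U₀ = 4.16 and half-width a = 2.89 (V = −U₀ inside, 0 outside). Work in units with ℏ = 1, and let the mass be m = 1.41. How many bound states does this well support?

Define the well-strength parameter z₀ = (a/ℏ)√(2mU₀) = 2.89 × √(2·1.41·4.16) = 9.898.
The even/odd transcendental equations gain one root per π/2 in z₀, giving N = 1 + ⌊2z₀/π⌋ = 1 + ⌊6.302⌋ = 7.

N = 7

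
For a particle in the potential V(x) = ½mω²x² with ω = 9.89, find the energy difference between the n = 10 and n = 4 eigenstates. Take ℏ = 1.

ΔE = 59.3

E_n = ℏω(n + ½), so ΔE = (10 − 4) ℏω = 6 × 9.89 = 59.34.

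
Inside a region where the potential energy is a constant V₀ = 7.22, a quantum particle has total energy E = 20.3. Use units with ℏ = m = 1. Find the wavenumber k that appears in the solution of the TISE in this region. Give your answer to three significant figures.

k = 5.11

With E > V₀ the solution is oscillatory, ψ ∝ e^{±ikx} with k = √(2m(E − V₀))/ℏ.
k = √(2 × 1 × 13.08) = 5.115.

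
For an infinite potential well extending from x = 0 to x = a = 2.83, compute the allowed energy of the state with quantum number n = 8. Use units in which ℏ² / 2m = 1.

Requiring ψ(0) = ψ(a) = 0 quantises k = nπ/a, hence E_n = ℏ²k²/2m = n²π²ℏ²/(2ma²).
E_8 = 8² × π² / (2 × 0.5 × 2.83²) = 78.87.

E = 78.9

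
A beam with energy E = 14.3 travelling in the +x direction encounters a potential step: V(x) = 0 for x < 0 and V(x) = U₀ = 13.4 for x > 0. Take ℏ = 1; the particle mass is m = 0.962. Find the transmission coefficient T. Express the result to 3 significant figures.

T = 0.641

The wavenumbers are k₁ = √(2mE)/ℏ = 5.245 on the left and k₂ = √(2m(E − U₀))/ℏ = 1.316 on the right.
Continuity of ψ and ψ′ at the step yields the reflection amplitude r = (k₁ − k₂)/(k₁ + k₂) = 0.5989; thus R = |r|² = 0.3587, T = 0.6413.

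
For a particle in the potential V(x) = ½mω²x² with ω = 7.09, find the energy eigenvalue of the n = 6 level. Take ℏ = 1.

The oscillator eigenvalues are E_n = ℏω(n + ½), so E_6 = 7.09 × 6.5 = 46.09.

E = 46.1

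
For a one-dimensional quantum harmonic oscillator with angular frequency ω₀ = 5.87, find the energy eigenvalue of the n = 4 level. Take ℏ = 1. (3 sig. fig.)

E = 26.4

Using E_n = (n + ½)ℏω₀: E_4 = 4.5 × 5.87 = 26.42.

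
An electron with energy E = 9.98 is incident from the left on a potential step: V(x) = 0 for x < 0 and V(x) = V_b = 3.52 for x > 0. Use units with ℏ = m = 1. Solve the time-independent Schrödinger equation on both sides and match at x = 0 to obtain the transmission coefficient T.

T = 0.988

On each side the TISE gives plane waves with k = √(2m(E − V))/ℏ: k₁ = √(2·1·9.98) = 4.468, k₂ = √(2·1·6.46) = 3.594.
Matching ψ and ψ′ at x = 0 gives r = (k₁ − k₂)/(k₁ + k₂), so R = r² = 0.01173 and T = 1 − R = 0.9883.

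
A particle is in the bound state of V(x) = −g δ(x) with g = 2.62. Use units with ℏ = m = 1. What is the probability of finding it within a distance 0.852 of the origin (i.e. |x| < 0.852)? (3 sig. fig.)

P = 0.988

The normalised bound state is ψ = √κ e^{−κ|x|} with κ = mg/ℏ² = 2.620.
P(|x| < d) = ∫_{−d}^{d} κ e^{−2κ|x|} dx = 1 − e^{−2κd} = 1 − e^{−4.464} = 0.9885.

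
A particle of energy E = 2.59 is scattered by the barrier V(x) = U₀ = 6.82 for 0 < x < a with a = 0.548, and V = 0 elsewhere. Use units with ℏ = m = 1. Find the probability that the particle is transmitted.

T = 0.145

E < U₀: inside the barrier ψ ∝ e^{±κx} with κ = √(2m(U₀ − E))/ℏ = 2.909.
κa = 1.594, sinh(κa) = 2.360.
The exact tunnelling result is T⁻¹ = 1 + U₀² sinh²(κa) / [4E(U₀ − E)] = 6.911, so T = 0.145.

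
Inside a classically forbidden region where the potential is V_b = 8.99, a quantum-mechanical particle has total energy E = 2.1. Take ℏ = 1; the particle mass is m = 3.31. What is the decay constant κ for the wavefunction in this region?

Since E < V_b the TISE in this region is ψ'' = κ²ψ with κ = √(2m(V_b − E))/ℏ.
κ = √(2 × 3.31 × 6.89) = 6.754.

κ = 6.75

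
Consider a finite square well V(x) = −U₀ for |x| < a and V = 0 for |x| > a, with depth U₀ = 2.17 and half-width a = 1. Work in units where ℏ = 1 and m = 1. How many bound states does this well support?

Define the well-strength parameter z₀ = (a/ℏ)√(2mU₀) = 1 × √(2·1·2.17) = 2.083.
A new bound state (alternating even/odd) appears each time z₀ passes a multiple of π/2, so N = ⌊2z₀/π⌋ + 1 = ⌊1.326⌋ + 1 = 2.

N = 2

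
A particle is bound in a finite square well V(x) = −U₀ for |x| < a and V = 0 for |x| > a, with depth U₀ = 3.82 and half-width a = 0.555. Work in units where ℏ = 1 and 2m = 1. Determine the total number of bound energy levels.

N = 1

The dimensionless depth is z₀ = a√(2mU₀)/ℏ = 0.555 × √(3.820) = 1.085.
The even/odd transcendental equations gain one root per π/2 in z₀, giving N = 1 + ⌊2z₀/π⌋ = 1 + ⌊0.6906⌋ = 1.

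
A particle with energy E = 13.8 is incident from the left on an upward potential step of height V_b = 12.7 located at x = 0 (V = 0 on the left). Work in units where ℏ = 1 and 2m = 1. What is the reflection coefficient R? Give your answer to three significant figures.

On each side the TISE gives plane waves with k = √(2m(E − V))/ℏ: k₁ = √(2·½·13.8) = 3.715, k₂ = √(2·½·1.1) = 1.049.
Matching ψ and ψ′ at x = 0 gives r = (k₁ − k₂)/(k₁ + k₂), so R = r² = 0.3132 and T = 1 − R = 0.6868.

R = 0.313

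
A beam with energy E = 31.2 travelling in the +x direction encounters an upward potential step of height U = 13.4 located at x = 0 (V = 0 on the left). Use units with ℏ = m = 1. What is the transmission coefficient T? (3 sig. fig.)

T = 0.981

On each side the TISE gives plane waves with k = √(2m(E − V))/ℏ: k₁ = √(2·1·31.2) = 7.899, k₂ = √(2·1·17.8) = 5.967.
Matching ψ and ψ′ at x = 0 gives r = (k₁ − k₂)/(k₁ + k₂), so R = r² = 0.01943 and T = 1 − R = 0.9806.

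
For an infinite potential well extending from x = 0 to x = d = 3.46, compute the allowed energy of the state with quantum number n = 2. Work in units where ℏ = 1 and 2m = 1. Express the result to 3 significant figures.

E = 3.30

The infinite-well eigenfunctions ψ_n = √(2/d) sin(nπx/d) vanish at both walls, giving E_n = n²π²ℏ²/(2md²).
E_2 = 2² × π² / (2 × 0.5 × 3.46²) = 3.298.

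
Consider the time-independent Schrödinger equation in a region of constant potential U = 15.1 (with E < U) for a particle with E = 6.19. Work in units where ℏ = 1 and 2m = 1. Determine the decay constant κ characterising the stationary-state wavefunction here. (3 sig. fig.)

κ = 2.98

Since E < U the TISE in this region is ψ'' = κ²ψ with κ = √(2m(U − E))/ℏ.
κ = √(2 × 0.5 × 8.91) = 2.985.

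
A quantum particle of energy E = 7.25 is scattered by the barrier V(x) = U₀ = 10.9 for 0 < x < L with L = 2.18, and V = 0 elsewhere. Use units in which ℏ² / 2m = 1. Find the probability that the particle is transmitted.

T = 0.000859

Since E < U₀ the interior solution is evanescent with decay constant κ = √(2m(U₀ − E))/ℏ = 1.910.
κL = 4.165, sinh(κL) = 32.18.
Matching ψ, ψ′ at both faces gives T = [1 + U₀² sinh²(κL) / (4E(U₀ − E))]⁻¹ = 1/1164 = 0.000859.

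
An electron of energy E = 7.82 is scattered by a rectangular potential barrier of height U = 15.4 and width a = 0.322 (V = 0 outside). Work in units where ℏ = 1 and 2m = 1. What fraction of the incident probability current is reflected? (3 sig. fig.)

Since E < U the interior solution is evanescent with decay constant κ = √(2m(U − E))/ℏ = 2.753.
κa = 0.8865, sinh(κa) = 1.007.
Matching ψ, ψ′ at both faces gives T = [1 + U² sinh²(κa) / (4E(U − E))]⁻¹ = 1/2.015 = 0.496.
R = 1 − T = 0.504.

R = 0.504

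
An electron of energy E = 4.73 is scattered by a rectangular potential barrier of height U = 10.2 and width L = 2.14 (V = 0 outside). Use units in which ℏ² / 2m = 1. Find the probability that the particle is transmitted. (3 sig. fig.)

E < U: inside the barrier ψ ∝ e^{±κx} with κ = √(2m(U − E))/ℏ = 2.339.
κL = 5.005, sinh(κL) = 74.58.
The exact tunnelling result is T⁻¹ = 1 + U² sinh²(κL) / [4E(U − E)] = 5592, so T = 0.000179.

T = 0.000179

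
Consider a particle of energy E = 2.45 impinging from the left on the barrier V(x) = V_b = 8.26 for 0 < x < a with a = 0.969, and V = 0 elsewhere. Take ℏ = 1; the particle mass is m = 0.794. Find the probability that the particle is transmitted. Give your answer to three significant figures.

E < V_b: inside the barrier ψ ∝ e^{±κx} with κ = √(2m(V_b − E))/ℏ = 3.037.
κa = 2.943, sinh(κa) = 9.463.
Matching ψ, ψ′ at both faces gives T = [1 + V_b² sinh²(κa) / (4E(V_b − E))]⁻¹ = 1/108.3 = 0.00923.

T = 0.00923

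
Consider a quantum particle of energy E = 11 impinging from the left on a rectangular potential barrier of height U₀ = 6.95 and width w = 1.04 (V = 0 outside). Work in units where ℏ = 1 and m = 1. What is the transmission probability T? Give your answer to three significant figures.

E > U₀: inside the barrier k₂ = √(2m(E − U₀))/ℏ = 2.846, k₂w = 2.960.
T = [1 + U₀² sin²(k₂w) / (4E(E − U₀))]⁻¹ = 1/1.009 = 0.991.

T = 0.991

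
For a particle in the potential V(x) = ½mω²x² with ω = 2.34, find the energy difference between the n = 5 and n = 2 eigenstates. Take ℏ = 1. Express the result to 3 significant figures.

ΔE = 7.02

E_n = ℏω(n + ½), so ΔE = (5 − 2) ℏω = 3 × 2.34 = 7.020.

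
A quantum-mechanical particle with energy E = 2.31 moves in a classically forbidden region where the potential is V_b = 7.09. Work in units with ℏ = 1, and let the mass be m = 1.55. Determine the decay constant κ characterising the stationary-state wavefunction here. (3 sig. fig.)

κ = 3.85

Since E < V_b the TISE in this region is ψ'' = κ²ψ with κ = √(2m(V_b − E))/ℏ.
κ = √(2 × 1.55 × 4.78) = 3.849.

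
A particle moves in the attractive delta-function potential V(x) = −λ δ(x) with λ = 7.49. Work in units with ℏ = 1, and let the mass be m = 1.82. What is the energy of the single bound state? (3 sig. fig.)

The bound state is ψ(x) = √κ e^{−κ|x|}. The derivative jump ψ'(0⁺) − ψ'(0⁻) = −(2mλ/ℏ²)ψ(0) fixes κ = mλ/ℏ² = 13.63.
Then E = −ℏ²κ²/(2m) = −mλ²/(2ℏ²) = -51.05.

E = -51.1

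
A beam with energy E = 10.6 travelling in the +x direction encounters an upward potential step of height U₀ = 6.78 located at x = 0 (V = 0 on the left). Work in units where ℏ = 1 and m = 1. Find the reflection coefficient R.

R = 0.0624

On each side the TISE gives plane waves with k = √(2m(E − V))/ℏ: k₁ = √(2·1·10.6) = 4.604, k₂ = √(2·1·3.82) = 2.764.
Continuity of ψ and ψ′ at the step yields the reflection amplitude r = (k₁ − k₂)/(k₁ + k₂) = 0.2498; thus R = |r|² = 0.06238, T = 0.9376.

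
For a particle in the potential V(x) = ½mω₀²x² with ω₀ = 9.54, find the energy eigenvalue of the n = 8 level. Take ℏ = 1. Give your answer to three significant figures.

E = 81.1

The oscillator eigenvalues are E_n = ℏω₀(n + ½), so E_8 = 9.54 × 8.5 = 81.09.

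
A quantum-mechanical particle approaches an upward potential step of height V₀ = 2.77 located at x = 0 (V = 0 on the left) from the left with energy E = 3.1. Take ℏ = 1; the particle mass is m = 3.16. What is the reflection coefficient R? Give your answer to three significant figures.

The wavenumbers are k₁ = √(2mE)/ℏ = 4.426 on the left and k₂ = √(2m(E − V₀))/ℏ = 1.444 on the right.
Matching ψ and ψ′ at x = 0 gives r = (k₁ − k₂)/(k₁ + k₂), so R = r² = 0.2581 and T = 1 − R = 0.7419.

R = 0.258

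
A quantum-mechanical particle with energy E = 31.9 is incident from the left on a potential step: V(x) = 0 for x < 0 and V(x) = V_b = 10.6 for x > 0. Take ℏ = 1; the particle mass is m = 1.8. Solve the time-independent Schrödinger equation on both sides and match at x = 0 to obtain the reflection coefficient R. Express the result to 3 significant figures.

R = 0.0101

On each side the TISE gives plane waves with k = √(2m(E − V))/ℏ: k₁ = √(2·1.8·31.9) = 10.72, k₂ = √(2·1.8·21.3) = 8.757.
Continuity of ψ and ψ′ at the step yields the reflection amplitude r = (k₁ − k₂)/(k₁ + k₂) = 0.1006; thus R = |r|² = 0.01013, T = 0.9899.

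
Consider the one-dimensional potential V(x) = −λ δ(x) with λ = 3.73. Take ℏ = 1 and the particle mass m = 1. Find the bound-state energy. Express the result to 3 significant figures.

E = -6.96

The bound state is ψ(x) = √κ e^{−κ|x|}. The derivative jump ψ'(0⁺) − ψ'(0⁻) = −(2mλ/ℏ²)ψ(0) fixes κ = mλ/ℏ² = 3.730.
Then E = −ℏ²κ²/(2m) = −mλ²/(2ℏ²) = -6.956.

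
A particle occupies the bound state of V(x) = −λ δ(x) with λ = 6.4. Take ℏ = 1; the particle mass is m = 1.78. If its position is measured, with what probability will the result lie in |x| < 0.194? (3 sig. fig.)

The normalised bound state is ψ = √κ e^{−κ|x|} with κ = mλ/ℏ² = 11.39.
P(|x| < d) = ∫_{−d}^{d} κ e^{−2κ|x|} dx = 1 − e^{−2κd} = 1 − e^{−4.420} = 0.9880.

P = 0.988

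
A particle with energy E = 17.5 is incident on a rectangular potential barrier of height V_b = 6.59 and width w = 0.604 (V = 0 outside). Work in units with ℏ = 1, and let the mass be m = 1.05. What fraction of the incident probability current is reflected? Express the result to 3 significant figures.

Above the barrier the interior wavenumber is k₂ = √(2m(E − V_b))/ℏ = 4.787, giving phase k₂w = 2.891.
Matching at both interfaces gives T⁻¹ = 1 + V_b² sin²(k₂w) / [4E(E − V_b)] = 1.003, hence T = 0.997.
R = 1 − T = 0.00348.

R = 0.00348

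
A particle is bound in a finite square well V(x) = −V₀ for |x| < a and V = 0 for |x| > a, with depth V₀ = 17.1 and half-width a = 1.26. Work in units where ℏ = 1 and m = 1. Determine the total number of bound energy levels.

N = 5

Define the well-strength parameter z₀ = (a/ℏ)√(2mV₀) = 1.26 × √(2·1·17.1) = 7.369.
A new bound state (alternating even/odd) appears each time z₀ passes a multiple of π/2, so N = ⌊2z₀/π⌋ + 1 = ⌊4.691⌋ + 1 = 5.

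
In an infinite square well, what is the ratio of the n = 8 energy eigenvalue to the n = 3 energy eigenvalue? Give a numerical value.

7.11111

E_n = n²π²ℏ²/(2mL²) so the ratio is n₂²/n₁² = 64/9 = 7.11111.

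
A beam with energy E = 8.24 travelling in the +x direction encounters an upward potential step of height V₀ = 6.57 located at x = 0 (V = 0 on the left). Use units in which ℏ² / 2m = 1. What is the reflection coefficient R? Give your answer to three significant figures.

On each side the TISE gives plane waves with k = √(2m(E − V))/ℏ: k₁ = √(2·½·8.24) = 2.871, k₂ = √(2·½·1.67) = 1.292.
Matching ψ and ψ′ at x = 0 gives r = (k₁ − k₂)/(k₁ + k₂), so R = r² = 0.1437 and T = 1 − R = 0.8563.

R = 0.144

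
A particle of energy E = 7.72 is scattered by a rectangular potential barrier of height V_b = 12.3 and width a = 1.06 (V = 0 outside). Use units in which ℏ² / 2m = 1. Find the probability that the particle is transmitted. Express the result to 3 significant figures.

E < V_b: inside the barrier ψ ∝ e^{±κx} with κ = √(2m(V_b − E))/ℏ = 2.140.
κa = 2.268, sinh(κa) = 4.781.
The exact tunnelling result is T⁻¹ = 1 + V_b² sinh²(κa) / [4E(V_b − E)] = 25.45, so T = 0.0393.

T = 0.0393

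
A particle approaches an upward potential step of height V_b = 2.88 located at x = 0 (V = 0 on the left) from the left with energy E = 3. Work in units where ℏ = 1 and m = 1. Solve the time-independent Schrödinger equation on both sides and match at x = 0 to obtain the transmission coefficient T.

On each side the TISE gives plane waves with k = √(2m(E − V))/ℏ: k₁ = √(2·1·3) = 2.449, k₂ = √(2·1·0.12) = 0.4899.
Continuity of ψ and ψ′ at the step yields the reflection amplitude r = (k₁ − k₂)/(k₁ + k₂) = 0.6667; thus R = |r|² = 0.4444, T = 0.5556.

T = 0.556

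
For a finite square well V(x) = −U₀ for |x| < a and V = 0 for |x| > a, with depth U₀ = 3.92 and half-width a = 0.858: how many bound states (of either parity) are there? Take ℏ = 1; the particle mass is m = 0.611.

N = 2

The dimensionless depth is z₀ = a√(2mU₀)/ℏ = 0.858 × √(4.790) = 1.878.
A new bound state (alternating even/odd) appears each time z₀ passes a multiple of π/2, so N = ⌊2z₀/π⌋ + 1 = ⌊1.195⌋ + 1 = 2.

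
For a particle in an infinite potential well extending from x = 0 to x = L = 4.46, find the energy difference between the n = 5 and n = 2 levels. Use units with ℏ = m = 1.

ΔE = 5.21

E_n = n²π²ℏ²/(2mL²), so ΔE = (5² − 2²) π²ℏ²/(2mL²).
ΔE = 21 × π² / (2 × 1 × 4.46²) = 5.210.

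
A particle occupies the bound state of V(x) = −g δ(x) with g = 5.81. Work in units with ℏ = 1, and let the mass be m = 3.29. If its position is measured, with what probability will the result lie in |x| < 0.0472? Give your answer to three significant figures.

The normalised bound state is ψ = √κ e^{−κ|x|} with κ = mg/ℏ² = 19.11.
P(|x| < d) = ∫_{−d}^{d} κ e^{−2κ|x|} dx = 1 − e^{−2κd} = 1 − e^{−1.804} = 0.8354.

P = 0.835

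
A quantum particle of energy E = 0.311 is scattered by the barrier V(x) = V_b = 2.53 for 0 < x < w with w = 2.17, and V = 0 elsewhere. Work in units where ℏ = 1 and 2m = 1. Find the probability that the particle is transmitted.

T = 0.00269

E < V_b: inside the barrier ψ ∝ e^{±κx} with κ = √(2m(V_b − E))/ℏ = 1.490.
κw = 3.232, sinh(κw) = 12.65.
Matching ψ, ψ′ at both faces gives T = [1 + V_b² sinh²(κw) / (4E(V_b − E))]⁻¹ = 1/372.2 = 0.00269.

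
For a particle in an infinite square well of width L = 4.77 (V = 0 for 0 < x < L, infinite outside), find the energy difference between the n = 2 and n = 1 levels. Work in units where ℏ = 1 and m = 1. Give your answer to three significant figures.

ΔE = 0.651

E_n = n²π²ℏ²/(2mL²), so ΔE = (2² − 1²) π²ℏ²/(2mL²).
ΔE = 3 × π² / (2 × 1 × 4.77²) = 0.6507.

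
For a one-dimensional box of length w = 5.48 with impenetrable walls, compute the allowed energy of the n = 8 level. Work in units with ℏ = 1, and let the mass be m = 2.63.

E = 4.00

The infinite-well eigenfunctions ψ_n = √(2/w) sin(nπx/w) vanish at both walls, giving E_n = n²π²ℏ²/(2mw²).
E_8 = 8² × π² / (2 × 2.63 × 5.48²) = 3.999.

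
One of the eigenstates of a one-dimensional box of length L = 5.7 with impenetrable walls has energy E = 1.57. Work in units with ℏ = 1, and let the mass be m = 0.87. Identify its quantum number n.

n = 3

From E_n = n²π²ℏ²/(2mL²) invert to n = √(2mL²E)/(πℏ).
n = (5.7/π) × √(2 × 0.87 × 1.57) = 2.999 → n = 3.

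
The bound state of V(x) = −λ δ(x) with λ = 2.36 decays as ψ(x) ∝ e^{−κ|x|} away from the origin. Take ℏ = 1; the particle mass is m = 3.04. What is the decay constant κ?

κ = 7.17

Integrate −(ℏ²/2m)ψ'' − λδ(x)ψ = Eψ from −ε to +ε: the ψ'' term gives ψ'(0⁺) − ψ'(0⁻) and the δ term gives −(2mλ/ℏ²)ψ(0).
With ψ ∝ e^{−κ|x|} this yields −2κ = −2mλ/ℏ², so κ = mλ/ℏ² = 7.174.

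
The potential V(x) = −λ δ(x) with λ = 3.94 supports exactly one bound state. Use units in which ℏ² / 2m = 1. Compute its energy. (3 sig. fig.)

For x ≠ 0 the bound state is ψ ∝ e^{−κ|x|}; integrating the TISE across the delta gives the cusp condition 2κ = 2mλ/ℏ², so κ = 1.970.
Then E = −ℏ²κ²/(2m) = −mλ²/(2ℏ²) = -3.881.

E = -3.88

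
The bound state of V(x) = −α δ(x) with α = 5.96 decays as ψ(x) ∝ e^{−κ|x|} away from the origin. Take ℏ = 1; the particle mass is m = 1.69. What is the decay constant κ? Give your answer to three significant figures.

κ = 10.1

Integrating the TISE across x = 0 gives the cusp condition ψ'(0⁺) − ψ'(0⁻) = −(2mα/ℏ²)ψ(0).
With ψ ∝ e^{−κ|x|} this yields −2κ = −2mα/ℏ², so κ = mα/ℏ² = 10.07.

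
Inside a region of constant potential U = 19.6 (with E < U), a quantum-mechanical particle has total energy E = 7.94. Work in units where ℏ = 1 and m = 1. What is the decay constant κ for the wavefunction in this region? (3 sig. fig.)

κ = 4.83

Since E < U the TISE in this region is ψ'' = κ²ψ with κ = √(2m(U − E))/ℏ.
κ = √(2 × 1 × 11.66) = 4.829.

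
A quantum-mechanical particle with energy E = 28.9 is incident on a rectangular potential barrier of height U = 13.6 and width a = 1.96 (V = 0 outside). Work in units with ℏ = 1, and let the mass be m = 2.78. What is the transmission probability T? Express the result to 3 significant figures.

T = 0.952

Above the barrier the interior wavenumber is k₂ = √(2m(E − U))/ℏ = 9.223, giving phase k₂a = 18.08.
T = [1 + U² sin²(k₂a) / (4E(E − U))]⁻¹ = 1/1.051 = 0.952.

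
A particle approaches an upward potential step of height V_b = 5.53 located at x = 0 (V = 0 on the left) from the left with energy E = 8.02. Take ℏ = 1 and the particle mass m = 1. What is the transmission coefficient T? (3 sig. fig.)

On each side the TISE gives plane waves with k = √(2m(E − V))/ℏ: k₁ = √(2·1·8.02) = 4.005, k₂ = √(2·1·2.49) = 2.232.
Matching ψ and ψ′ at x = 0 gives r = (k₁ − k₂)/(k₁ + k₂), so R = r² = 0.08086 and T = 1 − R = 0.9191.

T = 0.919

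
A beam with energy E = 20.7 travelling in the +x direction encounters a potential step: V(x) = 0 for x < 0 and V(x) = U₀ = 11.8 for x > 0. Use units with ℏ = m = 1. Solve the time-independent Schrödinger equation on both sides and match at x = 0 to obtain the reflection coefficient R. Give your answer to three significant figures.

The wavenumbers are k₁ = √(2mE)/ℏ = 6.434 on the left and k₂ = √(2m(E − U₀))/ℏ = 4.219 on the right.
Matching ψ and ψ′ at x = 0 gives r = (k₁ − k₂)/(k₁ + k₂), so R = r² = 0.04324 and T = 1 − R = 0.9568.

R = 0.0432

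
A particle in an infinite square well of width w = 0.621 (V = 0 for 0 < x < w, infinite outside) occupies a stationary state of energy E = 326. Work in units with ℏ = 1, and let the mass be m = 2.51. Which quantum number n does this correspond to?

From E_n = n²π²ℏ²/(2mw²) invert to n = √(2mw²E)/(πℏ).
n = (0.621/π) × √(2 × 2.51 × 326) = 7.997 → n = 8.

n = 8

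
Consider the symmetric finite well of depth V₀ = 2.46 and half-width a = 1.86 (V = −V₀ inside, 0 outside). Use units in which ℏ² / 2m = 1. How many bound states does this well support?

Define the well-strength parameter z₀ = (a/ℏ)√(2mV₀) = 1.86 × √(2·0.5·2.46) = 2.917.
A new bound state (alternating even/odd) appears each time z₀ passes a multiple of π/2, so N = ⌊2z₀/π⌋ + 1 = ⌊1.857⌋ + 1 = 2.

N = 2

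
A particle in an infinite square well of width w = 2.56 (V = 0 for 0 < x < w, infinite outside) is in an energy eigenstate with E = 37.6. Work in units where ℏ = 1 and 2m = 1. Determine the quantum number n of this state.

n = 5

From E_n = n²π²ℏ²/(2mw²) invert to n = √(2mw²E)/(πℏ).
n = (2.56/π) × √(2 × 0.5 × 37.6) = 4.997 → n = 5.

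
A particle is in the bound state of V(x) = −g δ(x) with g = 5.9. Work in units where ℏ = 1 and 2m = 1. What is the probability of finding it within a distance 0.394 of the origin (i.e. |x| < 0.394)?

P = 0.902

The normalised bound state is ψ = √κ e^{−κ|x|} with κ = mg/ℏ² = 2.950.
P(|x| < d) = ∫_{−d}^{d} κ e^{−2κ|x|} dx = 1 − e^{−2κd} = 1 − e^{−2.325} = 0.9022.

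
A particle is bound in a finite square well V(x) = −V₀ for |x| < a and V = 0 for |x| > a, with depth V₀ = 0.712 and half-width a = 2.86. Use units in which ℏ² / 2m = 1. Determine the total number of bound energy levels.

N = 2

The dimensionless depth is z₀ = a√(2mV₀)/ℏ = 2.86 × √(0.7120) = 2.413.
A new bound state (alternating even/odd) appears each time z₀ passes a multiple of π/2, so N = ⌊2z₀/π⌋ + 1 = ⌊1.536⌋ + 1 = 2.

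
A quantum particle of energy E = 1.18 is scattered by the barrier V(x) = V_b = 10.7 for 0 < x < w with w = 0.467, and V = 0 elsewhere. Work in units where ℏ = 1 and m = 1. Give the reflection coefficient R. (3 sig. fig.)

R = 0.973

E < V_b: inside the barrier ψ ∝ e^{±κx} with κ = √(2m(V_b − E))/ℏ = 4.363.
κw = 2.038, sinh(κw) = 3.771.
The exact tunnelling result is T⁻¹ = 1 + V_b² sinh²(κw) / [4E(V_b − E)] = 37.24, so T = 0.0269.
R = 1 − T = 0.973.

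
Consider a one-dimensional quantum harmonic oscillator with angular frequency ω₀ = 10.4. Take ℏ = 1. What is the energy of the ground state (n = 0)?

Using E_n = (n + ½)ℏω₀: E_0 = 0.5 × 10.4 = 5.200.

E = 5.20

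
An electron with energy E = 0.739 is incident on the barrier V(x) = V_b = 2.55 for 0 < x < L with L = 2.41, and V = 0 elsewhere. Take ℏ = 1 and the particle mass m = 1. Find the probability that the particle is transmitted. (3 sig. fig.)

T = 0.000342

Since E < V_b the interior solution is evanescent with decay constant κ = √(2m(V_b − E))/ℏ = 1.903.
κL = 4.587, sinh(κL) = 49.08.
Matching ψ, ψ′ at both faces gives T = [1 + V_b² sinh²(κL) / (4E(V_b − E))]⁻¹ = 1/2926 = 0.000342.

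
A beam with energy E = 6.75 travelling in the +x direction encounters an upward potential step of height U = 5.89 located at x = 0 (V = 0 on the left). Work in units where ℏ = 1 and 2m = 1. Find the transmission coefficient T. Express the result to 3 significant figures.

T = 0.775

The wavenumbers are k₁ = √(2mE)/ℏ = 2.598 on the left and k₂ = √(2m(E − U))/ℏ = 0.9274 on the right.
Continuity of ψ and ψ′ at the step yields the reflection amplitude r = (k₁ − k₂)/(k₁ + k₂) = 0.4739; thus R = |r|² = 0.2246, T = 0.7754.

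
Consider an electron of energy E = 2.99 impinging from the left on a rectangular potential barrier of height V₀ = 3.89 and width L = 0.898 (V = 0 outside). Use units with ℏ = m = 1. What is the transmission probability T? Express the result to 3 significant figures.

T = 0.236

Since E < V₀ the interior solution is evanescent with decay constant κ = √(2m(V₀ − E))/ℏ = 1.342.
κL = 1.205, sinh(κL) = 1.518.
Matching ψ, ψ′ at both faces gives T = [1 + V₀² sinh²(κL) / (4E(V₀ − E))]⁻¹ = 1/4.240 = 0.236.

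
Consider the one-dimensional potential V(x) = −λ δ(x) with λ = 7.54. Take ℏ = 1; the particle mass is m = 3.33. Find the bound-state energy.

E = -94.7

For x ≠ 0 the bound state is ψ ∝ e^{−κ|x|}; integrating the TISE across the delta gives the cusp condition 2κ = 2mλ/ℏ², so κ = 25.11.
Then E = −ℏ²κ²/(2m) = −mλ²/(2ℏ²) = -94.66.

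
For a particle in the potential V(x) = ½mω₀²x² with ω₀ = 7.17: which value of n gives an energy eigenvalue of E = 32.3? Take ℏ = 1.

n = 4

E_n = ℏω₀(n + ½) ⇒ n = E/(ℏω₀) − ½ = 32.3/7.17 − 0.5 = 4.005 → n = 4.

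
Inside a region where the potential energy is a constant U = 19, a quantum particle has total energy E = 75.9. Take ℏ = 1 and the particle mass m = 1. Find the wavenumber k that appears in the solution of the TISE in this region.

k = 10.7

With E > U the solution is oscillatory, ψ ∝ e^{±ikx} with k = √(2m(E − U))/ℏ.
k = √(2 × 1 × 56.9) = 10.67.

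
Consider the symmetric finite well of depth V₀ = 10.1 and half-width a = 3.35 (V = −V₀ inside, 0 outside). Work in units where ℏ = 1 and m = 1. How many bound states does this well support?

The dimensionless depth is z₀ = a√(2mV₀)/ℏ = 3.35 × √(20.20) = 15.06.
A new bound state (alternating even/odd) appears each time z₀ passes a multiple of π/2, so N = ⌊2z₀/π⌋ + 1 = ⌊9.585⌋ + 1 = 10.

N = 10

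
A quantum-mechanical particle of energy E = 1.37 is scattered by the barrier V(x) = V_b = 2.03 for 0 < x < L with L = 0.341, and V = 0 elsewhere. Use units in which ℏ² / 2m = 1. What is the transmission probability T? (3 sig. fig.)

Since E < V_b the interior solution is evanescent with decay constant κ = √(2m(V_b − E))/ℏ = 0.8124.
κL = 0.2770, sinh(κL) = 0.2806.
The exact tunnelling result is T⁻¹ = 1 + V_b² sinh²(κL) / [4E(V_b − E)] = 1.090, so T = 0.918.

T = 0.918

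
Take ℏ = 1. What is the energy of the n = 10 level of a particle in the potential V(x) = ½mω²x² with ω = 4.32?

The oscillator eigenvalues are E_n = ℏω(n + ½), so E_10 = 4.32 × 10.5 = 45.36.

E = 45.4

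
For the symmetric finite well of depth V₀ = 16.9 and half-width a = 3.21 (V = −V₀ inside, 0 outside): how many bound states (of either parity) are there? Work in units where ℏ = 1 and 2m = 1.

Define the well-strength parameter z₀ = (a/ℏ)√(2mV₀) = 3.21 × √(2·0.5·16.9) = 13.20.
A new bound state (alternating even/odd) appears each time z₀ passes a multiple of π/2, so N = ⌊2z₀/π⌋ + 1 = ⌊8.401⌋ + 1 = 9.

N = 9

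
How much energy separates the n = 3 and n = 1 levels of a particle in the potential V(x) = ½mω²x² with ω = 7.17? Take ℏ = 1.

E_n = ℏω(n + ½), so ΔE = (3 − 1) ℏω = 2 × 7.17 = 14.34.

ΔE = 14.3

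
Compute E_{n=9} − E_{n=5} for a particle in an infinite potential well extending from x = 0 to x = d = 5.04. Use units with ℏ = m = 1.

ΔE = 10.9

E_n = n²π²ℏ²/(2md²), so ΔE = (9² − 5²) π²ℏ²/(2md²).
ΔE = 56 × π² / (2 × 1 × 5.04²) = 10.88.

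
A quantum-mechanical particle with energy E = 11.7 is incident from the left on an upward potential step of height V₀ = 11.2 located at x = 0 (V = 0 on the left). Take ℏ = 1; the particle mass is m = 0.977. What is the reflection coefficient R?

On each side the TISE gives plane waves with k = √(2m(E − V))/ℏ: k₁ = √(2·0.977·11.7) = 4.781, k₂ = √(2·0.977·0.5) = 0.9884.
Continuity of ψ and ψ′ at the step yields the reflection amplitude r = (k₁ − k₂)/(k₁ + k₂) = 0.6574; thus R = |r|² = 0.4321, T = 0.5679.

R = 0.432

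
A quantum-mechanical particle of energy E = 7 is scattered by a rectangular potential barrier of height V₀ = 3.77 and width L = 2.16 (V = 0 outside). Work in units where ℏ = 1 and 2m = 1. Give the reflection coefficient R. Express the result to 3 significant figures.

R = 0.0667

E > V₀: inside the barrier k₂ = √(2m(E − V₀))/ℏ = 1.797, k₂L = 3.882.
T = [1 + V₀² sin²(k₂L) / (4E(E − V₀))]⁻¹ = 1/1.072 = 0.933.
R = 1 − T = 0.0667.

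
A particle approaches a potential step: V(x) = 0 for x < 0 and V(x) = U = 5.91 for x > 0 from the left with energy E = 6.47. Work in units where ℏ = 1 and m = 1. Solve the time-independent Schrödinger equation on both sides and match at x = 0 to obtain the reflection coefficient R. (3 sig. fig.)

R = 0.297

The wavenumbers are k₁ = √(2mE)/ℏ = 3.597 on the left and k₂ = √(2m(E − U))/ℏ = 1.058 on the right.
Matching ψ and ψ′ at x = 0 gives r = (k₁ − k₂)/(k₁ + k₂), so R = r² = 0.2974 and T = 1 − R = 0.7026.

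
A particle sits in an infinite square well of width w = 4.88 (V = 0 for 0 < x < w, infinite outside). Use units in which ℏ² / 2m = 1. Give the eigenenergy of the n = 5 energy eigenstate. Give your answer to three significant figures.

The infinite-well eigenfunctions ψ_n = √(2/w) sin(nπx/w) vanish at both walls, giving E_n = n²π²ℏ²/(2mw²).
E_5 = 5² × π² / (2 × 0.5 × 4.88²) = 10.36.

E = 10.4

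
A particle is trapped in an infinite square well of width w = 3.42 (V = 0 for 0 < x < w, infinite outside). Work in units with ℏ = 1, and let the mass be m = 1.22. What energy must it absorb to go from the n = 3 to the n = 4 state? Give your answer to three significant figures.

ΔE = 2.42

E_n = n²π²ℏ²/(2mw²), so ΔE = (4² − 3²) π²ℏ²/(2mw²).
ΔE = 7 × π² / (2 × 1.22 × 3.42²) = 2.421.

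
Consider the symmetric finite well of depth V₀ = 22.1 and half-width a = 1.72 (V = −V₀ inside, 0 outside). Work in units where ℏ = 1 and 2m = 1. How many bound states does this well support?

N = 6

The dimensionless depth is z₀ = a√(2mV₀)/ℏ = 1.72 × √(22.10) = 8.086.
A new bound state (alternating even/odd) appears each time z₀ passes a multiple of π/2, so N = ⌊2z₀/π⌋ + 1 = ⌊5.148⌋ + 1 = 6.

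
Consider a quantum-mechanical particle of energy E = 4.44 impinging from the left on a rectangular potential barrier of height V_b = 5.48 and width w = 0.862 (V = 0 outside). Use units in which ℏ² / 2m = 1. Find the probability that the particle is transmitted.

T = 0.382

E < V_b: inside the barrier ψ ∝ e^{±κx} with κ = √(2m(V_b − E))/ℏ = 1.020.
κw = 0.8791, sinh(κw) = 0.9967.
The exact tunnelling result is T⁻¹ = 1 + V_b² sinh²(κw) / [4E(V_b − E)] = 2.615, so T = 0.382.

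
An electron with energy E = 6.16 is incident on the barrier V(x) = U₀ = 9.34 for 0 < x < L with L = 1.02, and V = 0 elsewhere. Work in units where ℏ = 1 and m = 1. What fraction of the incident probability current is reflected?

Since E < U₀ the interior solution is evanescent with decay constant κ = √(2m(U₀ − E))/ℏ = 2.522.
κL = 2.572, sinh(κL) = 6.510.
Matching ψ, ψ′ at both faces gives T = [1 + U₀² sinh²(κL) / (4E(U₀ − E))]⁻¹ = 1/48.18 = 0.0208.
R = 1 − T = 0.979.

R = 0.979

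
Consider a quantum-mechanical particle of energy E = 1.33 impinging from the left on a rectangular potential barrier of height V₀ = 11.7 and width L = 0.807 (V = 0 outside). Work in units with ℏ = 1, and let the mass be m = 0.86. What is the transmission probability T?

T = 0.00177

Since E < V₀ the interior solution is evanescent with decay constant κ = √(2m(V₀ − E))/ℏ = 4.223.
κL = 3.408, sinh(κL) = 15.09.
Matching ψ, ψ′ at both faces gives T = [1 + V₀² sinh²(κL) / (4E(V₀ − E))]⁻¹ = 1/565.9 = 0.00177.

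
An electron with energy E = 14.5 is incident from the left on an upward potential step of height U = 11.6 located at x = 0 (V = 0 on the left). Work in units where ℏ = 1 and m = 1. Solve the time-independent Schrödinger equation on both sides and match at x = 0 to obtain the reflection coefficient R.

R = 0.146

The wavenumbers are k₁ = √(2mE)/ℏ = 5.385 on the left and k₂ = √(2m(E − U))/ℏ = 2.408 on the right.
Continuity of ψ and ψ′ at the step yields the reflection amplitude r = (k₁ − k₂)/(k₁ + k₂) = 0.3820; thus R = |r|² = 0.1459, T = 0.8541.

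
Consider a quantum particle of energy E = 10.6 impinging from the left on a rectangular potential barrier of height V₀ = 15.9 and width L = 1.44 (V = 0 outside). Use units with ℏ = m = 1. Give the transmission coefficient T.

Since E < V₀ the interior solution is evanescent with decay constant κ = √(2m(V₀ − E))/ℏ = 3.256.
κL = 4.688, sinh(κL) = 54.33.
Matching ψ, ψ′ at both faces gives T = [1 + V₀² sinh²(κL) / (4E(V₀ − E))]⁻¹ = 1/3322 = 0.000301.

T = 0.000301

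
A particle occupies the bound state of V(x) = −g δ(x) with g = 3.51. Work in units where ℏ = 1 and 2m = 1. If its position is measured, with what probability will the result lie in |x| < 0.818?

P = 0.943

The normalised bound state is ψ = √κ e^{−κ|x|} with κ = mg/ℏ² = 1.755.
P(|x| < d) = ∫_{−d}^{d} κ e^{−2κ|x|} dx = 1 − e^{−2κd} = 1 − e^{−2.871} = 0.9434.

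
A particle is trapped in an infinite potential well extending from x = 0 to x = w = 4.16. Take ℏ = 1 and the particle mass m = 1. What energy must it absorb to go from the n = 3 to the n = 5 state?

E_n = n²π²ℏ²/(2mw²), so ΔE = (5² − 3²) π²ℏ²/(2mw²).
ΔE = 16 × π² / (2 × 1 × 4.16²) = 4.563.

ΔE = 4.56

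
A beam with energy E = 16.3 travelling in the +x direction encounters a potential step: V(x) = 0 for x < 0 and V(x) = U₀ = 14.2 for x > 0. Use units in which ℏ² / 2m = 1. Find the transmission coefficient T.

The wavenumbers are k₁ = √(2mE)/ℏ = 4.037 on the left and k₂ = √(2m(E − U₀))/ℏ = 1.449 on the right.
Continuity of ψ and ψ′ at the step yields the reflection amplitude r = (k₁ − k₂)/(k₁ + k₂) = 0.4717; thus R = |r|² = 0.2225, T = 0.7775.

T = 0.777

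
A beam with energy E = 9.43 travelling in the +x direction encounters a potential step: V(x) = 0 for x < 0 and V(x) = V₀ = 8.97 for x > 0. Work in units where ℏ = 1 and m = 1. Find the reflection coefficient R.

R = 0.407

The wavenumbers are k₁ = √(2mE)/ℏ = 4.343 on the left and k₂ = √(2m(E − V₀))/ℏ = 0.9592 on the right.
Continuity of ψ and ψ′ at the step yields the reflection amplitude r = (k₁ − k₂)/(k₁ + k₂) = 0.6382; thus R = |r|² = 0.4073, T = 0.5927.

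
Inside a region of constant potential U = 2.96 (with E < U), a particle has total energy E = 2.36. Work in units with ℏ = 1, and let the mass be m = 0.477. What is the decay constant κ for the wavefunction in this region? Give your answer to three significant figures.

κ = 0.757

Since E < U the TISE in this region is ψ'' = κ²ψ with κ = √(2m(U − E))/ℏ.
κ = √(2 × 0.477 × 0.6) = 0.7566.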